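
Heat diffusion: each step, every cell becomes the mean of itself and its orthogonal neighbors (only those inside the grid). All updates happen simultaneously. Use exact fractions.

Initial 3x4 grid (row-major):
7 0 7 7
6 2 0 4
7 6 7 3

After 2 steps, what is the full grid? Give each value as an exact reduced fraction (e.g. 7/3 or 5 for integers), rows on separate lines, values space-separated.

Answer: 83/18 439/120 35/8 13/3
569/120 109/25 89/25 109/24
52/9 559/120 109/24 73/18

Derivation:
After step 1:
  13/3 4 7/2 6
  11/2 14/5 4 7/2
  19/3 11/2 4 14/3
After step 2:
  83/18 439/120 35/8 13/3
  569/120 109/25 89/25 109/24
  52/9 559/120 109/24 73/18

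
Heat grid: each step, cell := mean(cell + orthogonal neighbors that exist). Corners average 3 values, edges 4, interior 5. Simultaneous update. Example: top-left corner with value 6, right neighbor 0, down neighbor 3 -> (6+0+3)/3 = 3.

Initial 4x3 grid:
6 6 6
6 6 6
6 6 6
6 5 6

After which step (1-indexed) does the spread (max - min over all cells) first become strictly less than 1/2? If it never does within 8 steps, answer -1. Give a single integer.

Step 1: max=6, min=17/3, spread=1/3
  -> spread < 1/2 first at step 1
Step 2: max=6, min=1373/240, spread=67/240
Step 3: max=6, min=12523/2160, spread=437/2160
Step 4: max=5991/1000, min=5026469/864000, spread=29951/172800
Step 5: max=20171/3375, min=45440179/7776000, spread=206761/1555200
Step 6: max=32234329/5400000, min=18206204429/3110400000, spread=14430763/124416000
Step 7: max=2574347273/432000000, min=1094636258311/186624000000, spread=139854109/1492992000
Step 8: max=231428771023/38880000000, min=65762168109749/11197440000000, spread=7114543559/89579520000

Answer: 1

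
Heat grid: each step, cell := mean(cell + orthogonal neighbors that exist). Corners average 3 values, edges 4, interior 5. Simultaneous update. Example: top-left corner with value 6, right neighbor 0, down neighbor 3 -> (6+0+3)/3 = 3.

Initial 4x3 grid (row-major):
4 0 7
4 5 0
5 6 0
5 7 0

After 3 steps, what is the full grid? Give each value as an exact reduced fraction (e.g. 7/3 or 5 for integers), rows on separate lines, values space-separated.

Answer: 757/216 256/75 617/216
1831/450 1679/500 11023/3600
7879/1800 3923/1000 10633/3600
2569/540 9497/2400 446/135

Derivation:
After step 1:
  8/3 4 7/3
  9/2 3 3
  5 23/5 3/2
  17/3 9/2 7/3
After step 2:
  67/18 3 28/9
  91/24 191/50 59/24
  593/120 93/25 343/120
  91/18 171/40 25/9
After step 3:
  757/216 256/75 617/216
  1831/450 1679/500 11023/3600
  7879/1800 3923/1000 10633/3600
  2569/540 9497/2400 446/135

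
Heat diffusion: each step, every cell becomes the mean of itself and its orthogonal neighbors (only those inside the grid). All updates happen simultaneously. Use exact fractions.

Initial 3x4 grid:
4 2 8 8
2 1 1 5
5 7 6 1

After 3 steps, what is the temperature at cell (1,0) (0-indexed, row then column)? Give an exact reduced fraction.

Step 1: cell (1,0) = 3
Step 2: cell (1,0) = 97/30
Step 3: cell (1,0) = 6377/1800
Full grid after step 3:
  3533/1080 13649/3600 5203/1200 3559/720
  6377/1800 2713/750 8523/2000 7019/1600
  4073/1080 3581/900 197/50 3059/720

Answer: 6377/1800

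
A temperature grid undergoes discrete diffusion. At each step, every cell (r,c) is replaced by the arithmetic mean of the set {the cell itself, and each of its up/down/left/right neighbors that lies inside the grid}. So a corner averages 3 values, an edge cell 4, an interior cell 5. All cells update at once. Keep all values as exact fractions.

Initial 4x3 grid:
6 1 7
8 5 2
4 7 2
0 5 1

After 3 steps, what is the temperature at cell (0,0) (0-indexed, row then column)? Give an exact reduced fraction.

Answer: 1169/240

Derivation:
Step 1: cell (0,0) = 5
Step 2: cell (0,0) = 31/6
Step 3: cell (0,0) = 1169/240
Full grid after step 3:
  1169/240 66079/14400 8771/2160
  5837/1200 26351/6000 14461/3600
  5177/1200 24301/6000 12881/3600
  2777/720 50609/14400 7141/2160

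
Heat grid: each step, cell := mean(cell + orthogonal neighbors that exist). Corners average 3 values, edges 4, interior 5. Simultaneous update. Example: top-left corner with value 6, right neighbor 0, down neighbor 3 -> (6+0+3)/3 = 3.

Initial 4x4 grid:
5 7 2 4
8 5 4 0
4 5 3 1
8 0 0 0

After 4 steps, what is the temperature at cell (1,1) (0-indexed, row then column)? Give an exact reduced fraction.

Step 1: cell (1,1) = 29/5
Step 2: cell (1,1) = 89/20
Step 3: cell (1,1) = 5681/1200
Step 4: cell (1,1) = 773899/180000
Full grid after step 4:
  67589/12960 102301/21600 8641/2400 65129/21600
  221981/43200 773899/180000 201179/60000 1433/576
  321667/72000 77199/20000 463661/180000 433943/216000
  29477/7200 116281/36000 246919/108000 102863/64800

Answer: 773899/180000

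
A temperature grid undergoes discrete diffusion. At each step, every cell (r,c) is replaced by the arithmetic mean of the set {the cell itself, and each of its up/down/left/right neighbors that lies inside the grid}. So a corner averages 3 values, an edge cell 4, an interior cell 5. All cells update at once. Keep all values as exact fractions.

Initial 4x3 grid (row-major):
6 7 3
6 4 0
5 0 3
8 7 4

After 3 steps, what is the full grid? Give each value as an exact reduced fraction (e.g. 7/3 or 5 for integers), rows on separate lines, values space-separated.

Answer: 674/135 15881/3600 7829/2160
17611/3600 23851/6000 24347/7200
1076/225 1571/375 24007/7200
11143/2160 63979/14400 2137/540

Derivation:
After step 1:
  19/3 5 10/3
  21/4 17/5 5/2
  19/4 19/5 7/4
  20/3 19/4 14/3
After step 2:
  199/36 271/60 65/18
  74/15 399/100 659/240
  307/60 369/100 763/240
  97/18 1193/240 67/18
After step 3:
  674/135 15881/3600 7829/2160
  17611/3600 23851/6000 24347/7200
  1076/225 1571/375 24007/7200
  11143/2160 63979/14400 2137/540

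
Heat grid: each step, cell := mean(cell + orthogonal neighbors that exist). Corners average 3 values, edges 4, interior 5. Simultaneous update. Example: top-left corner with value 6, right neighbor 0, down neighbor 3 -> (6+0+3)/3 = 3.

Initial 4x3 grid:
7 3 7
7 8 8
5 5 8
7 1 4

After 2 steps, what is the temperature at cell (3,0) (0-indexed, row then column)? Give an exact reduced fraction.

Answer: 175/36

Derivation:
Step 1: cell (3,0) = 13/3
Step 2: cell (3,0) = 175/36
Full grid after step 2:
  56/9 1447/240 20/3
  1477/240 647/100 131/20
  1349/240 281/50 89/15
  175/36 1099/240 89/18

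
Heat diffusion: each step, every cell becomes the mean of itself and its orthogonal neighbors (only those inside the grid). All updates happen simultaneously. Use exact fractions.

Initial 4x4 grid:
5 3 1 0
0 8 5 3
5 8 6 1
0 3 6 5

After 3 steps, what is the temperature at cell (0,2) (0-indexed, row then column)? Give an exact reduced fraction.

Step 1: cell (0,2) = 9/4
Step 2: cell (0,2) = 373/120
Step 3: cell (0,2) = 1391/450
Full grid after step 3:
  7993/2160 857/225 1391/450 2893/1080
  29779/7200 991/240 11791/3000 11293/3600
  5759/1440 6907/1500 8737/2000 4783/1200
  431/108 1237/288 10951/2400 1013/240

Answer: 1391/450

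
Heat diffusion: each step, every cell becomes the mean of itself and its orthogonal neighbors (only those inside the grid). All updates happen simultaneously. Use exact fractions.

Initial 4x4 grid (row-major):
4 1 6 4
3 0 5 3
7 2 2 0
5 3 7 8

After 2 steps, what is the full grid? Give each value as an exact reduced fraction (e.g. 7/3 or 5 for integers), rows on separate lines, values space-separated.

After step 1:
  8/3 11/4 4 13/3
  7/2 11/5 16/5 3
  17/4 14/5 16/5 13/4
  5 17/4 5 5
After step 2:
  107/36 697/240 857/240 34/9
  757/240 289/100 78/25 827/240
  311/80 167/50 349/100 289/80
  9/2 341/80 349/80 53/12

Answer: 107/36 697/240 857/240 34/9
757/240 289/100 78/25 827/240
311/80 167/50 349/100 289/80
9/2 341/80 349/80 53/12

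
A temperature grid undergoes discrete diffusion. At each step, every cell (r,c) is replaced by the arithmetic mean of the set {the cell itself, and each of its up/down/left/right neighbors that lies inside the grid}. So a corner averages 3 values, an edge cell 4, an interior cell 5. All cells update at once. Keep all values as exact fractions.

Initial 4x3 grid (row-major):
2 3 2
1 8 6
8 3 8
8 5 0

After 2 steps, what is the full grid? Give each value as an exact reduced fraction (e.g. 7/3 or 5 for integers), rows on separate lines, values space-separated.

Answer: 7/2 817/240 161/36
319/80 251/50 1087/240
463/80 477/100 1259/240
16/3 163/30 151/36

Derivation:
After step 1:
  2 15/4 11/3
  19/4 21/5 6
  5 32/5 17/4
  7 4 13/3
After step 2:
  7/2 817/240 161/36
  319/80 251/50 1087/240
  463/80 477/100 1259/240
  16/3 163/30 151/36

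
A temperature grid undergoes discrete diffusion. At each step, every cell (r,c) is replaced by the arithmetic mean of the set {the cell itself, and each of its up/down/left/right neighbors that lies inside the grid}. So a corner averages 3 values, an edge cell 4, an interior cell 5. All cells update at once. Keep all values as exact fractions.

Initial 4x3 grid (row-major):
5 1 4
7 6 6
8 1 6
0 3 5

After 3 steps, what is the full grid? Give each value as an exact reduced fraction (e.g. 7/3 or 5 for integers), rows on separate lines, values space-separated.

Answer: 4951/1080 1103/240 2323/540
175/36 889/200 337/72
377/90 5377/1200 769/180
8563/2160 10733/2880 9013/2160

Derivation:
After step 1:
  13/3 4 11/3
  13/2 21/5 11/2
  4 24/5 9/2
  11/3 9/4 14/3
After step 2:
  89/18 81/20 79/18
  571/120 5 67/15
  569/120 79/20 73/15
  119/36 923/240 137/36
After step 3:
  4951/1080 1103/240 2323/540
  175/36 889/200 337/72
  377/90 5377/1200 769/180
  8563/2160 10733/2880 9013/2160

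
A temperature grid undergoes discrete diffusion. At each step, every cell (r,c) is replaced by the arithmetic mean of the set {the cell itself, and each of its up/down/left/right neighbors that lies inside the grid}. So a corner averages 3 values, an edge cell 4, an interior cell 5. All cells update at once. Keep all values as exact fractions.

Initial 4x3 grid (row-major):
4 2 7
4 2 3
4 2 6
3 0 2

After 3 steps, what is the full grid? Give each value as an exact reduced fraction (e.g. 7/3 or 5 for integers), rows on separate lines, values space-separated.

After step 1:
  10/3 15/4 4
  7/2 13/5 9/2
  13/4 14/5 13/4
  7/3 7/4 8/3
After step 2:
  127/36 821/240 49/12
  761/240 343/100 287/80
  713/240 273/100 793/240
  22/9 191/80 23/9
After step 3:
  3643/1080 52063/14400 1331/360
  23579/7200 19607/6000 2881/800
  20369/7200 5929/2000 21919/7200
  2809/1080 4047/1600 2969/1080

Answer: 3643/1080 52063/14400 1331/360
23579/7200 19607/6000 2881/800
20369/7200 5929/2000 21919/7200
2809/1080 4047/1600 2969/1080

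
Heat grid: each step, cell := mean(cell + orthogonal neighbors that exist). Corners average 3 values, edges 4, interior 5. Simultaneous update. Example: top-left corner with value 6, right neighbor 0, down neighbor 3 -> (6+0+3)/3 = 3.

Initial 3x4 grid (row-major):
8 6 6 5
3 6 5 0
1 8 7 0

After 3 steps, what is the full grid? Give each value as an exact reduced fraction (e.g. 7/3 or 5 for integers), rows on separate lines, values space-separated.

After step 1:
  17/3 13/2 11/2 11/3
  9/2 28/5 24/5 5/2
  4 11/2 5 7/3
After step 2:
  50/9 349/60 307/60 35/9
  593/120 269/50 117/25 133/40
  14/3 201/40 529/120 59/18
After step 3:
  5873/1080 9841/1800 1097/225 4439/1080
  36979/7200 7753/1500 2291/500 9103/2400
  439/90 487/100 3913/900 991/270

Answer: 5873/1080 9841/1800 1097/225 4439/1080
36979/7200 7753/1500 2291/500 9103/2400
439/90 487/100 3913/900 991/270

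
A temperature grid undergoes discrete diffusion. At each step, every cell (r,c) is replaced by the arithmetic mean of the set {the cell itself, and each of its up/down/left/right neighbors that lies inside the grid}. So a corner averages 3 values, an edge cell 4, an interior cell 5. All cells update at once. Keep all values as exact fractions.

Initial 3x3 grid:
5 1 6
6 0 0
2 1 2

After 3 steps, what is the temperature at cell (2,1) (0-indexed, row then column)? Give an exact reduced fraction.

Step 1: cell (2,1) = 5/4
Step 2: cell (2,1) = 137/80
Step 3: cell (2,1) = 9419/4800
Full grid after step 3:
  243/80 9733/3600 311/135
  13319/4800 6817/3000 7033/3600
  287/120 9419/4800 389/240

Answer: 9419/4800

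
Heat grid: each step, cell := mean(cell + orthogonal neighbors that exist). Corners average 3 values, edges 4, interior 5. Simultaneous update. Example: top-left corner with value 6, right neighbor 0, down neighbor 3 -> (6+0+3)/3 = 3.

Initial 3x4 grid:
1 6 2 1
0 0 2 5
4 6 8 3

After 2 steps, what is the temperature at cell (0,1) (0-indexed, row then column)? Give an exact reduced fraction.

Answer: 38/15

Derivation:
Step 1: cell (0,1) = 9/4
Step 2: cell (0,1) = 38/15
Full grid after step 2:
  35/18 38/15 83/30 49/18
  583/240 71/25 329/100 283/80
  109/36 923/240 1079/240 77/18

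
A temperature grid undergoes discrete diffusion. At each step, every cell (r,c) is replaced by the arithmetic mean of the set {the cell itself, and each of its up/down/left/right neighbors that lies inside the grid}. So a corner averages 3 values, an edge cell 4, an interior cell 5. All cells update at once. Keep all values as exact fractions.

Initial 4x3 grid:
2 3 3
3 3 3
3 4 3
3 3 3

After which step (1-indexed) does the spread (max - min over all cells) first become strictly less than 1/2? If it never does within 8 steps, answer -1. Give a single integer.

Step 1: max=13/4, min=8/3, spread=7/12
Step 2: max=323/100, min=49/18, spread=457/900
Step 3: max=15211/4800, min=6187/2160, spread=13159/43200
  -> spread < 1/2 first at step 3
Step 4: max=136151/43200, min=374753/129600, spread=337/1296
Step 5: max=54078691/17280000, min=22851127/7776000, spread=29685679/155520000
Step 6: max=485289581/155520000, min=1379302493/466560000, spread=61253/373248
Step 7: max=28974939679/9331200000, min=83331746287/27993600000, spread=14372291/111974400
Step 8: max=1733377543661/559872000000, min=5019541204733/1679616000000, spread=144473141/1343692800

Answer: 3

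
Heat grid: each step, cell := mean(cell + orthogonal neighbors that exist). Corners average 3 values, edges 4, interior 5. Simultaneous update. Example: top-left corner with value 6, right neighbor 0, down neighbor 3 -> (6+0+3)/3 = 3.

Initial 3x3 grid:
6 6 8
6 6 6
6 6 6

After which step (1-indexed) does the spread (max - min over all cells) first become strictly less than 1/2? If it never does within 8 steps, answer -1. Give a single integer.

Step 1: max=20/3, min=6, spread=2/3
Step 2: max=59/9, min=6, spread=5/9
Step 3: max=689/108, min=6, spread=41/108
  -> spread < 1/2 first at step 3
Step 4: max=41011/6480, min=1091/180, spread=347/1296
Step 5: max=2439737/388800, min=10957/1800, spread=2921/15552
Step 6: max=145796539/23328000, min=1321483/216000, spread=24611/186624
Step 7: max=8716802033/1399680000, min=29816741/4860000, spread=207329/2239488
Step 8: max=521914752451/83980800000, min=1594001599/259200000, spread=1746635/26873856

Answer: 3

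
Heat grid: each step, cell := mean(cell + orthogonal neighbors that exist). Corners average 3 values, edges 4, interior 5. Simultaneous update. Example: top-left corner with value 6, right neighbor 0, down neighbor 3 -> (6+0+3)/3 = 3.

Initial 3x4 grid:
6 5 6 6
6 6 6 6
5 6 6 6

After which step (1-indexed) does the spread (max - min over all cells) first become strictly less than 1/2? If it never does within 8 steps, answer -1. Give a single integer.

Answer: 1

Derivation:
Step 1: max=6, min=17/3, spread=1/3
  -> spread < 1/2 first at step 1
Step 2: max=6, min=1373/240, spread=67/240
Step 3: max=287/48, min=12373/2160, spread=271/1080
Step 4: max=14279/2400, min=745601/129600, spread=5093/25920
Step 5: max=1281389/216000, min=44844499/7776000, spread=257101/1555200
Step 6: max=38332033/6480000, min=2697706001/466560000, spread=497603/3732480
Step 7: max=382553887/64800000, min=162167562859/27993600000, spread=123828653/1119744000
Step 8: max=34369704587/5832000000, min=9746554115681/1679616000000, spread=1215366443/13436928000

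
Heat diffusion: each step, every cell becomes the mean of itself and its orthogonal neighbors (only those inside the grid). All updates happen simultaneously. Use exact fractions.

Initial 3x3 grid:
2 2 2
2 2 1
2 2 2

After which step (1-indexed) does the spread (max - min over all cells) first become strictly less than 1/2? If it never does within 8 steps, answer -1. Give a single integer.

Answer: 1

Derivation:
Step 1: max=2, min=5/3, spread=1/3
  -> spread < 1/2 first at step 1
Step 2: max=2, min=413/240, spread=67/240
Step 3: max=393/200, min=3883/2160, spread=1807/10800
Step 4: max=10439/5400, min=1570037/864000, spread=33401/288000
Step 5: max=1036609/540000, min=14322067/7776000, spread=3025513/38880000
Step 6: max=54844051/28800000, min=5755873133/3110400000, spread=53531/995328
Step 7: max=14760883949/7776000000, min=347215074151/186624000000, spread=450953/11943936
Step 8: max=1765231389481/933120000000, min=20885976439397/11197440000000, spread=3799043/143327232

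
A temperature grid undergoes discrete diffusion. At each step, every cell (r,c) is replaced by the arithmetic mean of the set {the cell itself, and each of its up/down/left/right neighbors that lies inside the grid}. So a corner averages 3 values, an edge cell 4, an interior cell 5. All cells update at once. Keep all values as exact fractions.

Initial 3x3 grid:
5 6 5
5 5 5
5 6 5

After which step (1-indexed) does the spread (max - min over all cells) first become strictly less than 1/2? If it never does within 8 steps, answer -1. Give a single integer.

Answer: 1

Derivation:
Step 1: max=27/5, min=5, spread=2/5
  -> spread < 1/2 first at step 1
Step 2: max=1279/240, min=259/50, spread=179/1200
Step 3: max=15823/3000, min=1172/225, spread=589/9000
Step 4: max=4541551/864000, min=941081/180000, spread=121811/4320000
Step 5: max=56691607/10800000, min=4241423/810000, spread=417901/32400000
Step 6: max=16314569359/3110400000, min=3395063129/648000000, spread=91331699/15552000000
Step 7: max=203882654263/38880000000, min=15283255007/2916000000, spread=317762509/116640000000
Step 8: max=58708206886831/11197440000000, min=12227932008761/2332800000000, spread=70666223891/55987200000000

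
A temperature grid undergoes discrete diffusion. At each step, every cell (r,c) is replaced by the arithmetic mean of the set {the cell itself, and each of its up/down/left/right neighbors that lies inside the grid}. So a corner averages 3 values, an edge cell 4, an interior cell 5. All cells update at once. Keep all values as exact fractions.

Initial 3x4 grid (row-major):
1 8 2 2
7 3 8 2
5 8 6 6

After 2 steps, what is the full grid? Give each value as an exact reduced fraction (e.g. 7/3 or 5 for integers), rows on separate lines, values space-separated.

Answer: 77/18 619/120 147/40 23/6
57/10 24/5 11/2 461/120
97/18 779/120 641/120 97/18

Derivation:
After step 1:
  16/3 7/2 5 2
  4 34/5 21/5 9/2
  20/3 11/2 7 14/3
After step 2:
  77/18 619/120 147/40 23/6
  57/10 24/5 11/2 461/120
  97/18 779/120 641/120 97/18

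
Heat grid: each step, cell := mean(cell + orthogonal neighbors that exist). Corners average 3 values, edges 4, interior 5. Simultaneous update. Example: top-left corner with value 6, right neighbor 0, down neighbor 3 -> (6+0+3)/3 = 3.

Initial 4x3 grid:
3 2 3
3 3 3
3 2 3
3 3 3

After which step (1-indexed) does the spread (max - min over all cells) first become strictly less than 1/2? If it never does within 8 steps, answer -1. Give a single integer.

Answer: 1

Derivation:
Step 1: max=3, min=13/5, spread=2/5
  -> spread < 1/2 first at step 1
Step 2: max=231/80, min=641/240, spread=13/60
Step 3: max=1033/360, min=2963/1080, spread=17/135
Step 4: max=821119/288000, min=2378777/864000, spread=4229/43200
Step 5: max=7357229/2592000, min=21543307/7776000, spread=26419/388800
Step 6: max=2936839159/1036800000, min=8633447777/3110400000, spread=1770697/31104000
Step 7: max=26366938769/9331200000, min=77906499607/27993600000, spread=11943167/279936000
Step 8: max=10535906304079/3732480000000, min=31194746721737/11197440000000, spread=825944381/22394880000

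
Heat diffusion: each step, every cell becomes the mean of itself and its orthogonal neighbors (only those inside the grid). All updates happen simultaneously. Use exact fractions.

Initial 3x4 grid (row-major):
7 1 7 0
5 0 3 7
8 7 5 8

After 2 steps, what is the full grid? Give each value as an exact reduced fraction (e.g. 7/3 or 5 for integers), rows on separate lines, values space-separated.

Answer: 157/36 421/120 467/120 143/36
24/5 427/100 103/25 607/120
50/9 1237/240 1309/240 203/36

Derivation:
After step 1:
  13/3 15/4 11/4 14/3
  5 16/5 22/5 9/2
  20/3 5 23/4 20/3
After step 2:
  157/36 421/120 467/120 143/36
  24/5 427/100 103/25 607/120
  50/9 1237/240 1309/240 203/36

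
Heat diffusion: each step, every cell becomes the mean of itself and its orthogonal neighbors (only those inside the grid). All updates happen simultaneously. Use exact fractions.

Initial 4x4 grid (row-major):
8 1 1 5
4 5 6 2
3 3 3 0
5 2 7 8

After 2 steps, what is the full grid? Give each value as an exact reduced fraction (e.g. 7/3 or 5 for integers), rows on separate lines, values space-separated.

After step 1:
  13/3 15/4 13/4 8/3
  5 19/5 17/5 13/4
  15/4 16/5 19/5 13/4
  10/3 17/4 5 5
After step 2:
  157/36 227/60 49/15 55/18
  1013/240 383/100 7/2 377/120
  917/240 94/25 373/100 153/40
  34/9 947/240 361/80 53/12

Answer: 157/36 227/60 49/15 55/18
1013/240 383/100 7/2 377/120
917/240 94/25 373/100 153/40
34/9 947/240 361/80 53/12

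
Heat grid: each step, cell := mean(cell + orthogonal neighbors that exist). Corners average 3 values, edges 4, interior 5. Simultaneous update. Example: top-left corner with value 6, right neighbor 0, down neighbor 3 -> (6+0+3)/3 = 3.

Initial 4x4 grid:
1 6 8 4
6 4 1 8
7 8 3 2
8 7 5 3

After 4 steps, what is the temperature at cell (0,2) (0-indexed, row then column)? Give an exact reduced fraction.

Answer: 527993/108000

Derivation:
Step 1: cell (0,2) = 19/4
Step 2: cell (0,2) = 629/120
Step 3: cell (0,2) = 17483/3600
Step 4: cell (0,2) = 527993/108000
Full grid after step 4:
  322811/64800 528709/108000 527993/108000 310831/64800
  1146143/216000 183457/36000 34297/7200 1004371/216000
  1264991/216000 196249/36000 866537/180000 945011/216000
  401411/64800 616813/108000 526993/108000 285239/64800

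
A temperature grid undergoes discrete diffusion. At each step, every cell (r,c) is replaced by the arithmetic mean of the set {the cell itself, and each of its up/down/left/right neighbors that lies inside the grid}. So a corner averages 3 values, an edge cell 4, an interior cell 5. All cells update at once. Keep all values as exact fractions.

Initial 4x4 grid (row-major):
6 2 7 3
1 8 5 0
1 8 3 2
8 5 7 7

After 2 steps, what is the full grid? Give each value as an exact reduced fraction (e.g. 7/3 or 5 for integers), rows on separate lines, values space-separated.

Answer: 17/4 89/20 269/60 121/36
163/40 483/100 423/100 403/120
109/24 263/50 231/50 95/24
97/18 133/24 137/24 83/18

Derivation:
After step 1:
  3 23/4 17/4 10/3
  4 24/5 23/5 5/2
  9/2 5 5 3
  14/3 7 11/2 16/3
After step 2:
  17/4 89/20 269/60 121/36
  163/40 483/100 423/100 403/120
  109/24 263/50 231/50 95/24
  97/18 133/24 137/24 83/18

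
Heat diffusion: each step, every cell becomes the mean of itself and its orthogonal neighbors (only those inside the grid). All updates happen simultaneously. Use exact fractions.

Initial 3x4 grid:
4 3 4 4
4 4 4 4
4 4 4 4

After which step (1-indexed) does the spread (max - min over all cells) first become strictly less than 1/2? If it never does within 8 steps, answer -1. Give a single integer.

Answer: 1

Derivation:
Step 1: max=4, min=11/3, spread=1/3
  -> spread < 1/2 first at step 1
Step 2: max=4, min=449/120, spread=31/120
Step 3: max=4, min=4109/1080, spread=211/1080
Step 4: max=7153/1800, min=415103/108000, spread=14077/108000
Step 5: max=428317/108000, min=3747593/972000, spread=5363/48600
Step 6: max=237131/60000, min=112899191/29160000, spread=93859/1166400
Step 7: max=383463533/97200000, min=6788125519/1749600000, spread=4568723/69984000
Step 8: max=11482381111/2916000000, min=408123564371/104976000000, spread=8387449/167961600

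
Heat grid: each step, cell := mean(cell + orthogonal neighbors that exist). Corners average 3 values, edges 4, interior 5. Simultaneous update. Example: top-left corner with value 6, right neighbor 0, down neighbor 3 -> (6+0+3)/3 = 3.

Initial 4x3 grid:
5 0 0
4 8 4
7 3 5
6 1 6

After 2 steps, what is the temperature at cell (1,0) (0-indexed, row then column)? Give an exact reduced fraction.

Answer: 89/20

Derivation:
Step 1: cell (1,0) = 6
Step 2: cell (1,0) = 89/20
Full grid after step 2:
  49/12 683/240 53/18
  89/20 221/50 833/240
  307/60 221/50 351/80
  41/9 131/30 25/6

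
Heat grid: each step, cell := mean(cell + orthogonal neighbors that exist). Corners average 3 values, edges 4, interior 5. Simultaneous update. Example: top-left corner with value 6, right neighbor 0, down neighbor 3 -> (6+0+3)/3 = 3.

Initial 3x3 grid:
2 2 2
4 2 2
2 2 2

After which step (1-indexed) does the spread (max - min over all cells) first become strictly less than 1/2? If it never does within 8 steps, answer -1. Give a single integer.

Answer: 3

Derivation:
Step 1: max=8/3, min=2, spread=2/3
Step 2: max=307/120, min=2, spread=67/120
Step 3: max=2597/1080, min=207/100, spread=1807/5400
  -> spread < 1/2 first at step 3
Step 4: max=1021963/432000, min=5761/2700, spread=33401/144000
Step 5: max=9005933/3888000, min=583391/270000, spread=3025513/19440000
Step 6: max=3575326867/1555200000, min=31555949/14400000, spread=53531/497664
Step 7: max=212656925849/93312000000, min=8567116051/3888000000, spread=450953/5971968
Step 8: max=12706343560603/5598720000000, min=1034128610519/466560000000, spread=3799043/71663616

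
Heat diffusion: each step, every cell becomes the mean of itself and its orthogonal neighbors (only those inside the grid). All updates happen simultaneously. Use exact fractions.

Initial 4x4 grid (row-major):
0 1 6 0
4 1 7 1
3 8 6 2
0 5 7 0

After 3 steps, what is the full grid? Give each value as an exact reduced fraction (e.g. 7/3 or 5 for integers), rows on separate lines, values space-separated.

Answer: 5497/2160 401/144 11437/3600 6197/2160
4121/1440 21523/6000 21143/6000 23609/7200
26413/7200 23839/6000 1693/400 8291/2400
8101/2160 15599/3600 4913/1200 181/48

Derivation:
After step 1:
  5/3 2 7/2 7/3
  2 21/5 21/5 5/2
  15/4 23/5 6 9/4
  8/3 5 9/2 3
After step 2:
  17/9 341/120 361/120 25/9
  697/240 17/5 102/25 677/240
  781/240 471/100 431/100 55/16
  137/36 503/120 37/8 13/4
After step 3:
  5497/2160 401/144 11437/3600 6197/2160
  4121/1440 21523/6000 21143/6000 23609/7200
  26413/7200 23839/6000 1693/400 8291/2400
  8101/2160 15599/3600 4913/1200 181/48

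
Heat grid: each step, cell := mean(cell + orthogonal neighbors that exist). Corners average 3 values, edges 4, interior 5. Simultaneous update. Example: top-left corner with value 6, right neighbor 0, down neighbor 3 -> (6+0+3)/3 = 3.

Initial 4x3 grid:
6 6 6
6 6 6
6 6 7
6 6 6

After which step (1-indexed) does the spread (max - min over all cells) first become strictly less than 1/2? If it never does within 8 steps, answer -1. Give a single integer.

Answer: 1

Derivation:
Step 1: max=19/3, min=6, spread=1/3
  -> spread < 1/2 first at step 1
Step 2: max=751/120, min=6, spread=31/120
Step 3: max=6691/1080, min=6, spread=211/1080
Step 4: max=664897/108000, min=10847/1800, spread=14077/108000
Step 5: max=5972407/972000, min=651683/108000, spread=5363/48600
Step 6: max=178700809/29160000, min=362869/60000, spread=93859/1166400
Step 7: max=10707874481/1749600000, min=588536467/97200000, spread=4568723/69984000
Step 8: max=641636435629/104976000000, min=17677618889/2916000000, spread=8387449/167961600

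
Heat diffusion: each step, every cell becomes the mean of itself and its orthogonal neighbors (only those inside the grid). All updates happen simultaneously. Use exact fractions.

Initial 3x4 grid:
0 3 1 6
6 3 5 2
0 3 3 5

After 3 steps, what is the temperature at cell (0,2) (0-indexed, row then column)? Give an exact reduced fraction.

Answer: 1351/400

Derivation:
Step 1: cell (0,2) = 15/4
Step 2: cell (0,2) = 113/40
Step 3: cell (0,2) = 1351/400
Full grid after step 3:
  409/144 817/300 1351/400 599/180
  12607/4800 398/125 18899/6000 26843/7200
  71/24 6911/2400 25493/7200 7523/2160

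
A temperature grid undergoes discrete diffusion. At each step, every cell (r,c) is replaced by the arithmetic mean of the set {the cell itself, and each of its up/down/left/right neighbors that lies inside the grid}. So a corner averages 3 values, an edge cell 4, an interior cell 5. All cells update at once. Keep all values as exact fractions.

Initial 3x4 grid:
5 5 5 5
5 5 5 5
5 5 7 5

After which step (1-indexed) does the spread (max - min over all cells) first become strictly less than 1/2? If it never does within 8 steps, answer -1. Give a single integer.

Step 1: max=17/3, min=5, spread=2/3
Step 2: max=331/60, min=5, spread=31/60
Step 3: max=2911/540, min=5, spread=211/540
  -> spread < 1/2 first at step 3
Step 4: max=286897/54000, min=4547/900, spread=14077/54000
Step 5: max=2570407/486000, min=273683/54000, spread=5363/24300
Step 6: max=76640809/14580000, min=152869/30000, spread=93859/583200
Step 7: max=4584274481/874800000, min=248336467/48600000, spread=4568723/34992000
Step 8: max=274220435629/52488000000, min=7471618889/1458000000, spread=8387449/83980800

Answer: 3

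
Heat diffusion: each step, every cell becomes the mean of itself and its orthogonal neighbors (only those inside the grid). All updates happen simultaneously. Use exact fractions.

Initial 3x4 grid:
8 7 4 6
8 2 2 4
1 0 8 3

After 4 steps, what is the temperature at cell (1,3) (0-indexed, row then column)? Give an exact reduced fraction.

Step 1: cell (1,3) = 15/4
Step 2: cell (1,3) = 209/48
Step 3: cell (1,3) = 59951/14400
Step 4: cell (1,3) = 3634429/864000
Full grid after step 4:
  645281/129600 16219/3375 245959/54000 570941/129600
  3897049/864000 1559531/360000 1504631/360000 3634429/864000
  173527/43200 139211/36000 139931/36000 171547/43200

Answer: 3634429/864000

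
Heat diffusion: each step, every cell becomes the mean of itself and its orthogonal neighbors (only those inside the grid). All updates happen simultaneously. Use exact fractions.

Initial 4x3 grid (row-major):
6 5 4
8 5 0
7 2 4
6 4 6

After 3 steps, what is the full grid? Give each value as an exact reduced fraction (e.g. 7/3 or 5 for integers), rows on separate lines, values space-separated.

Answer: 2329/432 17017/3600 559/144
39239/7200 13501/3000 9313/2400
37549/7200 6953/1500 27949/7200
11299/2160 33299/7200 9139/2160

Derivation:
After step 1:
  19/3 5 3
  13/2 4 13/4
  23/4 22/5 3
  17/3 9/2 14/3
After step 2:
  107/18 55/12 15/4
  271/48 463/100 53/16
  1339/240 433/100 919/240
  191/36 577/120 73/18
After step 3:
  2329/432 17017/3600 559/144
  39239/7200 13501/3000 9313/2400
  37549/7200 6953/1500 27949/7200
  11299/2160 33299/7200 9139/2160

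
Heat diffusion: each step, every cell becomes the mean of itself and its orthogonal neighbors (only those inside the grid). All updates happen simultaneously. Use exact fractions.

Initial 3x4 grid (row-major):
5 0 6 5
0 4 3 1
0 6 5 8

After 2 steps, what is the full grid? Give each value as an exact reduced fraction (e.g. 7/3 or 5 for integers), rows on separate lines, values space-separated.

After step 1:
  5/3 15/4 7/2 4
  9/4 13/5 19/5 17/4
  2 15/4 11/2 14/3
After step 2:
  23/9 691/240 301/80 47/12
  511/240 323/100 393/100 1003/240
  8/3 277/80 1063/240 173/36

Answer: 23/9 691/240 301/80 47/12
511/240 323/100 393/100 1003/240
8/3 277/80 1063/240 173/36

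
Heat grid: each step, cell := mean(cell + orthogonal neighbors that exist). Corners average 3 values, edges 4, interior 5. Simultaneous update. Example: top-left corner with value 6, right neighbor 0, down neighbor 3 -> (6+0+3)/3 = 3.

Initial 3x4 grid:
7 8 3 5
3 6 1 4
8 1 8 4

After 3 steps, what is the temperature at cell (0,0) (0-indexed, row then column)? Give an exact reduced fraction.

Answer: 1277/240

Derivation:
Step 1: cell (0,0) = 6
Step 2: cell (0,0) = 6
Step 3: cell (0,0) = 1277/240
Full grid after step 3:
  1277/240 4173/800 10489/2400 1031/240
  2139/400 4661/1000 6839/1500 29207/7200
  1157/240 11669/2400 30617/7200 9479/2160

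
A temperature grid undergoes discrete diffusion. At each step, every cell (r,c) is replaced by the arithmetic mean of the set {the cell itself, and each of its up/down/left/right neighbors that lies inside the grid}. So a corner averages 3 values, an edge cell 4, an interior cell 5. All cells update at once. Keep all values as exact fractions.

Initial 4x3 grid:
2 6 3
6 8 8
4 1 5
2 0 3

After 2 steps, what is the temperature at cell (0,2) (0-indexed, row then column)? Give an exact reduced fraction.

Answer: 197/36

Derivation:
Step 1: cell (0,2) = 17/3
Step 2: cell (0,2) = 197/36
Full grid after step 2:
  173/36 1253/240 197/36
  1123/240 503/100 1303/240
  277/80 92/25 991/240
  9/4 293/120 101/36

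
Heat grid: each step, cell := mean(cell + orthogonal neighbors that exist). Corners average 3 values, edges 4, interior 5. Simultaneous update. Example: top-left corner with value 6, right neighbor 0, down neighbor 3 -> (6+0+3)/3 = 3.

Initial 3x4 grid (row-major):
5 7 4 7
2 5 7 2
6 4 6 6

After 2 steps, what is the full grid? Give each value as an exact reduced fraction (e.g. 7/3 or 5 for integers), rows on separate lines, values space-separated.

After step 1:
  14/3 21/4 25/4 13/3
  9/2 5 24/5 11/2
  4 21/4 23/4 14/3
After step 2:
  173/36 127/24 619/120 193/36
  109/24 124/25 273/50 193/40
  55/12 5 307/60 191/36

Answer: 173/36 127/24 619/120 193/36
109/24 124/25 273/50 193/40
55/12 5 307/60 191/36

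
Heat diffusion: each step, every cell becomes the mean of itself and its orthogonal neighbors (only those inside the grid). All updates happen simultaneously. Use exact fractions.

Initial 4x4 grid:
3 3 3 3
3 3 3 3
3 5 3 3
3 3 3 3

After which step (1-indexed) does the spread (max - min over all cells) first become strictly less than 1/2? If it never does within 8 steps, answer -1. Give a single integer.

Answer: 2

Derivation:
Step 1: max=7/2, min=3, spread=1/2
Step 2: max=86/25, min=3, spread=11/25
  -> spread < 1/2 first at step 2
Step 3: max=3967/1200, min=3, spread=367/1200
Step 4: max=17771/5400, min=913/300, spread=1337/5400
Step 5: max=527669/162000, min=27469/9000, spread=33227/162000
Step 6: max=15794327/4860000, min=166049/54000, spread=849917/4860000
Step 7: max=471114347/145800000, min=2498533/810000, spread=21378407/145800000
Step 8: max=14088462371/4374000000, min=752688343/243000000, spread=540072197/4374000000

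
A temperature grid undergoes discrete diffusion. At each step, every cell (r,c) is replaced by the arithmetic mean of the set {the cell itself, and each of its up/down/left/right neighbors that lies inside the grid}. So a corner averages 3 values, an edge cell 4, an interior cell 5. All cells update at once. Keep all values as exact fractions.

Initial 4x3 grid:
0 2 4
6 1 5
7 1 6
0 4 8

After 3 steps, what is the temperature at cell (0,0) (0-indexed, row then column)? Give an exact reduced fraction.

Answer: 1235/432

Derivation:
Step 1: cell (0,0) = 8/3
Step 2: cell (0,0) = 95/36
Step 3: cell (0,0) = 1235/432
Full grid after step 3:
  1235/432 42331/14400 1415/432
  11369/3600 20129/6000 13469/3600
  12569/3600 23299/6000 5123/1200
  8113/2160 58001/14400 3271/720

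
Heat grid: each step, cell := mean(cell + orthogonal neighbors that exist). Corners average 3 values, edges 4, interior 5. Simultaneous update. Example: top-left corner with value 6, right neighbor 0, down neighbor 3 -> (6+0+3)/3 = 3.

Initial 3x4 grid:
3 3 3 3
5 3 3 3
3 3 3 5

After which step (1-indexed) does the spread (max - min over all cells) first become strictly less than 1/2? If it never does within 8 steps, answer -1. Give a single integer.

Step 1: max=11/3, min=3, spread=2/3
Step 2: max=427/120, min=3, spread=67/120
Step 3: max=1861/540, min=227/72, spread=317/1080
  -> spread < 1/2 first at step 3
Step 4: max=1465051/432000, min=19123/6000, spread=17639/86400
Step 5: max=13140641/3888000, min=4178087/1296000, spread=30319/194400
Step 6: max=782792959/233280000, min=252706853/77760000, spread=61681/583200
Step 7: max=46870226981/13996800000, min=187678567/57600000, spread=1580419/17496000
Step 8: max=2802830194879/839808000000, min=915456014293/279936000000, spread=7057769/104976000

Answer: 3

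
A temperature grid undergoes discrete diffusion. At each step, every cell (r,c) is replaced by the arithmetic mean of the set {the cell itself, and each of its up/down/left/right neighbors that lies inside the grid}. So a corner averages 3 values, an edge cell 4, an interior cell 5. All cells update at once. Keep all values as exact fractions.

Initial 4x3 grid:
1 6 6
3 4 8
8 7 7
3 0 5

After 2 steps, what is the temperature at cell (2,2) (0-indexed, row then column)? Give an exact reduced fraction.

Answer: 111/20

Derivation:
Step 1: cell (2,2) = 27/4
Step 2: cell (2,2) = 111/20
Full grid after step 2:
  139/36 397/80 103/18
  1091/240 253/50 379/60
  1087/240 531/100 111/20
  38/9 997/240 29/6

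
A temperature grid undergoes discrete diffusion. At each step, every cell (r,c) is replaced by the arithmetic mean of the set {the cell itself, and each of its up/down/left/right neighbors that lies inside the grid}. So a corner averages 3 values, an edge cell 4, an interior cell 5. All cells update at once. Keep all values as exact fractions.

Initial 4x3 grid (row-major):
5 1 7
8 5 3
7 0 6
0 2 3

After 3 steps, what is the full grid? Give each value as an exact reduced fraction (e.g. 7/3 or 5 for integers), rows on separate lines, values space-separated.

Answer: 4937/1080 33029/7200 8899/2160
16727/3600 24197/6000 30529/7200
2177/600 11381/3000 24349/7200
475/144 40913/14400 691/216

Derivation:
After step 1:
  14/3 9/2 11/3
  25/4 17/5 21/4
  15/4 4 3
  3 5/4 11/3
After step 2:
  185/36 487/120 161/36
  271/60 117/25 919/240
  17/4 77/25 191/48
  8/3 143/48 95/36
After step 3:
  4937/1080 33029/7200 8899/2160
  16727/3600 24197/6000 30529/7200
  2177/600 11381/3000 24349/7200
  475/144 40913/14400 691/216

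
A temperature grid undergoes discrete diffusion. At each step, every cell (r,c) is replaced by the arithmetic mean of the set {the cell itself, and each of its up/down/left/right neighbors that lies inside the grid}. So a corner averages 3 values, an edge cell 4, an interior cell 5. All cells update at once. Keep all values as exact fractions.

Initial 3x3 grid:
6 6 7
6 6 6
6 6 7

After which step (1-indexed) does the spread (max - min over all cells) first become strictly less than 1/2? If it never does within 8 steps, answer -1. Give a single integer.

Step 1: max=13/2, min=6, spread=1/2
Step 2: max=229/36, min=6, spread=13/36
  -> spread < 1/2 first at step 2
Step 3: max=9077/1440, min=875/144, spread=109/480
Step 4: max=162149/25920, min=21961/3600, spread=20149/129600
Step 5: max=32333933/5184000, min=3178891/518400, spread=545023/5184000
Step 6: max=1933623751/311040000, min=39811237/6480000, spread=36295/497664
Step 7: max=115859570597/18662400000, min=9575335831/1555200000, spread=305773/5971968
Step 8: max=6941778670159/1119744000000, min=95854575497/15552000000, spread=2575951/71663616

Answer: 2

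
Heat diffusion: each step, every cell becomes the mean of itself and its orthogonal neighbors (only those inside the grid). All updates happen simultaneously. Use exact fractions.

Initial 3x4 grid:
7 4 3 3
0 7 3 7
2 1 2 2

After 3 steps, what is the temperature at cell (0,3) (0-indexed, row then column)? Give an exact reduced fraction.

Answer: 8729/2160

Derivation:
Step 1: cell (0,3) = 13/3
Step 2: cell (0,3) = 34/9
Step 3: cell (0,3) = 8729/2160
Full grid after step 3:
  793/216 7351/1800 6821/1800 8729/2160
  12437/3600 9701/3000 7529/2000 17081/4800
  47/18 1817/600 5371/1800 7519/2160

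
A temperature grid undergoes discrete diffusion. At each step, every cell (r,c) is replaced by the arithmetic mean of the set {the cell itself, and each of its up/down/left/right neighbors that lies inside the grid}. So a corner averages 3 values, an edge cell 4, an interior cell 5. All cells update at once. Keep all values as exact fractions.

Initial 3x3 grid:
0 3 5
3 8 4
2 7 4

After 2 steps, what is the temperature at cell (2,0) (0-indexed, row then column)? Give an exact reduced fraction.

Step 1: cell (2,0) = 4
Step 2: cell (2,0) = 25/6
Full grid after step 2:
  37/12 15/4 53/12
  57/16 91/20 77/16
  25/6 77/16 31/6

Answer: 25/6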